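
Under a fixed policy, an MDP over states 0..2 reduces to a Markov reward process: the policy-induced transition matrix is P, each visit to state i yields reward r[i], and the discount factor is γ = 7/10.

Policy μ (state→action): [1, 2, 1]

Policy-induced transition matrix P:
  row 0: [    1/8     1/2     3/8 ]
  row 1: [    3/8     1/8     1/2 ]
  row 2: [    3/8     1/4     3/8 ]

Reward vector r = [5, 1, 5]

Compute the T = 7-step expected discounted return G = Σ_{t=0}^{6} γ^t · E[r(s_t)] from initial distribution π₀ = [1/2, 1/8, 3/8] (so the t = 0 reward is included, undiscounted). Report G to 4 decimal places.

t=0: π = [0.5000, 0.1250, 0.3750], E[r] = 4.5000, γ^t·E[r] = 4.500000, running G = 4.500000
t=1: π = [0.2500, 0.3594, 0.3906], E[r] = 3.5625, γ^t·E[r] = 2.493750, running G = 6.993750
t=2: π = [0.3125, 0.2676, 0.4199], E[r] = 3.9297, γ^t·E[r] = 1.925547, running G = 8.919297
t=3: π = [0.2969, 0.2947, 0.4084], E[r] = 3.8213, γ^t·E[r] = 1.310702, running G = 10.229999
t=4: π = [0.3008, 0.2874, 0.4118], E[r] = 3.8505, γ^t·E[r] = 0.924496, running G = 11.154495
t=5: π = [0.2998, 0.2893, 0.4109], E[r] = 3.8429, γ^t·E[r] = 0.645878, running G = 11.800373
t=6: π = [0.3000, 0.2888, 0.4112], E[r] = 3.8448, γ^t·E[r] = 0.452341, running G = 12.252714

G = 12.2527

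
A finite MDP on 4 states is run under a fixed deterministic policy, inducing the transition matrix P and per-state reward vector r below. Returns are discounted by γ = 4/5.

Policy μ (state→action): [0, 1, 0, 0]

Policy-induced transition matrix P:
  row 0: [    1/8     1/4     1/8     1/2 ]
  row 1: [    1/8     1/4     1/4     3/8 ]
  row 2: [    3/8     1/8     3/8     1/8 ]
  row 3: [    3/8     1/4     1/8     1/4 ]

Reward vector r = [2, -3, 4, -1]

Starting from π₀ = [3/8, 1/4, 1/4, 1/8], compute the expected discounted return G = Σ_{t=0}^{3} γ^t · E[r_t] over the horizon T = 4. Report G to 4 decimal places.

t=0: π = [0.3750, 0.2500, 0.2500, 0.1250], E[r] = 0.8750, γ^t·E[r] = 0.875000, running G = 0.875000
t=1: π = [0.2188, 0.2188, 0.2188, 0.3438], E[r] = 0.3125, γ^t·E[r] = 0.250000, running G = 1.125000
t=2: π = [0.2656, 0.2227, 0.2070, 0.3047], E[r] = 0.3867, γ^t·E[r] = 0.247500, running G = 1.372500
t=3: π = [0.2529, 0.2241, 0.2046, 0.3184], E[r] = 0.3335, γ^t·E[r] = 0.170750, running G = 1.543250

G = 1.5433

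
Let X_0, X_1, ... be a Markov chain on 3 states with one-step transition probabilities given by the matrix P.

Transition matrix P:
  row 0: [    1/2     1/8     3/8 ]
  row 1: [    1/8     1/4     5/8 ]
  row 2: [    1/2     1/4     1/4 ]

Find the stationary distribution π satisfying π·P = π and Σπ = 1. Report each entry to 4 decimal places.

π = [0.4262, 0.1967, 0.3770]

Balance equations π_j = Σ_i π_i·P[i][j]:
  π_0 = 1/2·π_0 + 1/8·π_1 + 1/2·π_2
  π_1 = 1/8·π_0 + 1/4·π_1 + 1/4·π_2
  normalize: π_0 + π_1 + π_2 = 1
Solving the linear system gives exactly π = [26/61, 12/61, 23/61].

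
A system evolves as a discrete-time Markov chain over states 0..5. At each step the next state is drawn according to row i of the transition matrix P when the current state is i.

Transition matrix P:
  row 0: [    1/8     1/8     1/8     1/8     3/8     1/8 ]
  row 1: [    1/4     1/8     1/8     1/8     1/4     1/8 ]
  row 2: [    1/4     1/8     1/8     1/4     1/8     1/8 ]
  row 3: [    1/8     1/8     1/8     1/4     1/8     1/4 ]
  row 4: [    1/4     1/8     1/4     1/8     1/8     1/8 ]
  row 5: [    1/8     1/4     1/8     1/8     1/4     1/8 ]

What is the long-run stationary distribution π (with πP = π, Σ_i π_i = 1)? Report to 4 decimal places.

π = [0.1878, 0.1432, 0.1510, 0.1644, 0.2080, 0.1456]

Balance equations π_j = Σ_i π_i·P[i][j]:
  π_0 = 1/8·π_0 + 1/4·π_1 + 1/4·π_2 + 1/8·π_3 + 1/4·π_4 + 1/8·π_5
  π_1 = 1/8·π_0 + 1/8·π_1 + 1/8·π_2 + 1/8·π_3 + 1/8·π_4 + 1/4·π_5
  π_2 = 1/8·π_0 + 1/8·π_1 + 1/8·π_2 + 1/8·π_3 + 1/4·π_4 + 1/8·π_5
  π_3 = 1/8·π_0 + 1/8·π_1 + 1/4·π_2 + 1/4·π_3 + 1/8·π_4 + 1/8·π_5
  π_4 = 3/8·π_0 + 1/4·π_1 + 1/8·π_2 + 1/8·π_3 + 1/8·π_4 + 1/4·π_5
  normalize: π_0 + π_1 + π_2 + π_3 + π_4 + π_5 = 1
Solving the linear system gives exactly π = [2308/12291, 1760/12291, 1856/12291, 2021/12291, 2557/12291, 1789/12291].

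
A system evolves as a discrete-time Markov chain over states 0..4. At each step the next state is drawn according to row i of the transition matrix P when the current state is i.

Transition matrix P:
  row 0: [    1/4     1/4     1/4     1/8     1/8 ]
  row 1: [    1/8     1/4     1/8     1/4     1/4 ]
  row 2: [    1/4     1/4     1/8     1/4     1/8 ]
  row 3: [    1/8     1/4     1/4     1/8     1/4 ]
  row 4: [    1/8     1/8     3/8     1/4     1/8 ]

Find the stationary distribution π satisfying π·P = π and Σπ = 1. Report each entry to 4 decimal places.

π = [0.1738, 0.2276, 0.2168, 0.2029, 0.1788]

Balance equations π_j = Σ_i π_i·P[i][j]:
  π_0 = 1/4·π_0 + 1/8·π_1 + 1/4·π_2 + 1/8·π_3 + 1/8·π_4
  π_1 = 1/4·π_0 + 1/4·π_1 + 1/4·π_2 + 1/4·π_3 + 1/8·π_4
  π_2 = 1/4·π_0 + 1/8·π_1 + 1/8·π_2 + 1/4·π_3 + 3/8·π_4
  π_3 = 1/8·π_0 + 1/4·π_1 + 1/4·π_2 + 1/8·π_3 + 1/4·π_4
  normalize: π_0 + π_1 + π_2 + π_3 + π_4 = 1
Solving the linear system gives exactly π = [89/512, 1049/4608, 111/512, 935/4608, 103/576].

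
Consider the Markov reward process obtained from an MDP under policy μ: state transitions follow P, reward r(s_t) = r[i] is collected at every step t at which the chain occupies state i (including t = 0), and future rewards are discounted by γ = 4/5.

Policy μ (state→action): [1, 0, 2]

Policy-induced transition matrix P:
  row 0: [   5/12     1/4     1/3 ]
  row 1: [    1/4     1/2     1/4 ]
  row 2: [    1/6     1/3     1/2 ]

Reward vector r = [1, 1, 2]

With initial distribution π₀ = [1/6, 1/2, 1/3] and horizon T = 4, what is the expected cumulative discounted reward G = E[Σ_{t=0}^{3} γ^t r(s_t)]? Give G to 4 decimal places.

t=0: π = [0.1667, 0.5000, 0.3333], E[r] = 1.3333, γ^t·E[r] = 1.333333, running G = 1.333333
t=1: π = [0.2500, 0.4028, 0.3472], E[r] = 1.3472, γ^t·E[r] = 1.077778, running G = 2.411111
t=2: π = [0.2627, 0.3796, 0.3576], E[r] = 1.3576, γ^t·E[r] = 0.868889, running G = 3.280000
t=3: π = [0.2640, 0.3747, 0.3613], E[r] = 1.3613, γ^t·E[r] = 0.696988, running G = 3.976988

G = 3.9770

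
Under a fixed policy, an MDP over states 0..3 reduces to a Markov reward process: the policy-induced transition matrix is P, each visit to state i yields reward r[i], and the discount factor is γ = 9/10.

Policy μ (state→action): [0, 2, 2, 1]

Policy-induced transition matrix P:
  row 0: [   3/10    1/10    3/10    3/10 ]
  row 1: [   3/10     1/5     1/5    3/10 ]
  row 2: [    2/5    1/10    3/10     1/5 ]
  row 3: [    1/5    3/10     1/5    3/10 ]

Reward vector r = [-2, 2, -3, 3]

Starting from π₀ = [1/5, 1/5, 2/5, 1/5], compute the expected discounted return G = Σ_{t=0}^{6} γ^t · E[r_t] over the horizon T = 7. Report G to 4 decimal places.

t=0: π = [0.2000, 0.2000, 0.4000, 0.2000], E[r] = -0.6000, γ^t·E[r] = -0.600000, running G = -0.600000
t=1: π = [0.3200, 0.1600, 0.2600, 0.2600], E[r] = -0.3200, γ^t·E[r] = -0.288000, running G = -0.888000
t=2: π = [0.3000, 0.1680, 0.2580, 0.2740], E[r] = -0.2160, γ^t·E[r] = -0.174960, running G = -1.062960
t=3: π = [0.2984, 0.1716, 0.2558, 0.2742], E[r] = -0.1984, γ^t·E[r] = -0.144634, running G = -1.207594
t=4: π = [0.2982, 0.1720, 0.2554, 0.2744], E[r] = -0.1953, γ^t·E[r] = -0.128149, running G = -1.335743
t=5: π = [0.2981, 0.1721, 0.2554, 0.2745], E[r] = -0.1947, γ^t·E[r] = -0.114987, running G = -1.450730
t=6: π = [0.2981, 0.1721, 0.2553, 0.2745], E[r] = -0.1946, γ^t·E[r] = -0.103432, running G = -1.554162

G = -1.5542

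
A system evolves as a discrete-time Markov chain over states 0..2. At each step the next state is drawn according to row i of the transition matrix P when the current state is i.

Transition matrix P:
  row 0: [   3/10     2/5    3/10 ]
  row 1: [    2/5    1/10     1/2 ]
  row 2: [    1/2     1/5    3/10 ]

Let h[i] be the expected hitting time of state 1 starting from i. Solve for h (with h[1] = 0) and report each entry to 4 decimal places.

First-step conditioning: h[1] = 0; for i ≠ 1, h[i] = 1 + Σ_k P[i][k]·h[k].
  h[0] = 1 + 3/10·h[0] + 3/10·h[2]
  h[2] = 1 + 1/2·h[0] + 3/10·h[2]
Solving the 2×2 linear system over states ≠ 1 gives exactly h = [50/17, 0, 60/17] (h[1] = 0 is the target).

h = [2.9412, 0.0000, 3.5294]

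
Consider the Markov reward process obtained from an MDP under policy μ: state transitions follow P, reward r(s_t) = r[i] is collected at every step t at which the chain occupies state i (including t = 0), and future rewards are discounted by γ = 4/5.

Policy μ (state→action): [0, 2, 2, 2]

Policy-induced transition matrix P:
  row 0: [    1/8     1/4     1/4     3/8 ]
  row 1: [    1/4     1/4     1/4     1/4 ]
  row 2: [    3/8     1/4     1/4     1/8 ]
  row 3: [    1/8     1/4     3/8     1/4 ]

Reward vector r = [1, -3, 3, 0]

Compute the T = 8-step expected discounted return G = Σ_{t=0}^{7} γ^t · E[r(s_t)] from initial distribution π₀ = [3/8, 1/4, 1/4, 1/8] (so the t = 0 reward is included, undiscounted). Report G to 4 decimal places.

G = 1.3407

t=0: π = [0.3750, 0.2500, 0.2500, 0.1250], E[r] = 0.3750, γ^t·E[r] = 0.375000, running G = 0.375000
t=1: π = [0.2188, 0.2500, 0.2656, 0.2656], E[r] = 0.2656, γ^t·E[r] = 0.212500, running G = 0.587500
t=2: π = [0.2227, 0.2500, 0.2832, 0.2441], E[r] = 0.3223, γ^t·E[r] = 0.206250, running G = 0.793750
t=3: π = [0.2271, 0.2500, 0.2805, 0.2424], E[r] = 0.3186, γ^t·E[r] = 0.163125, running G = 0.956875
t=4: π = [0.2264, 0.2500, 0.2803, 0.2433], E[r] = 0.3173, γ^t·E[r] = 0.129963, running G = 1.086838
t=5: π = [0.2263, 0.2500, 0.2804, 0.2433], E[r] = 0.3176, γ^t·E[r] = 0.104061, running G = 1.190899
t=6: π = [0.2264, 0.2500, 0.2804, 0.2432], E[r] = 0.3176, γ^t·E[r] = 0.083251, running G = 1.274149
t=7: π = [0.2264, 0.2500, 0.2804, 0.2432], E[r] = 0.3176, γ^t·E[r] = 0.066599, running G = 1.340748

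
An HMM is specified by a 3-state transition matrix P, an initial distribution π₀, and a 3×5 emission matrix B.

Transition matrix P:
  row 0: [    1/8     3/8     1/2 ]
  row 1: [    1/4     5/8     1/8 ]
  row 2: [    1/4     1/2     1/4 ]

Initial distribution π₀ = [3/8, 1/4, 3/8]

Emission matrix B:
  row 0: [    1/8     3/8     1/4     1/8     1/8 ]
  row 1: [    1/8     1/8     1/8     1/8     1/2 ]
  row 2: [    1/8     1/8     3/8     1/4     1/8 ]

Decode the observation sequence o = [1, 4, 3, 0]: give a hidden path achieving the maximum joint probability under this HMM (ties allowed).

t=0: δ = [1.406e-01, 3.125e-02, 4.688e-02]  (obs o_0=1)
t=1: δ = [2.197e-03, 2.637e-02, 8.789e-03]  ψ = [0, 0, 0]  (obs o_1=4)
t=2: δ = [8.240e-04, 2.060e-03, 8.240e-04]  ψ = [1, 1, 1]  (obs o_2=3)
t=3: δ = [6.437e-05, 1.609e-04, 5.150e-05]  ψ = [1, 1, 0]  (obs o_3=0)
backtrack: best end state = 1; path = [0, 1, 1, 1]

path = [0, 1, 1, 1]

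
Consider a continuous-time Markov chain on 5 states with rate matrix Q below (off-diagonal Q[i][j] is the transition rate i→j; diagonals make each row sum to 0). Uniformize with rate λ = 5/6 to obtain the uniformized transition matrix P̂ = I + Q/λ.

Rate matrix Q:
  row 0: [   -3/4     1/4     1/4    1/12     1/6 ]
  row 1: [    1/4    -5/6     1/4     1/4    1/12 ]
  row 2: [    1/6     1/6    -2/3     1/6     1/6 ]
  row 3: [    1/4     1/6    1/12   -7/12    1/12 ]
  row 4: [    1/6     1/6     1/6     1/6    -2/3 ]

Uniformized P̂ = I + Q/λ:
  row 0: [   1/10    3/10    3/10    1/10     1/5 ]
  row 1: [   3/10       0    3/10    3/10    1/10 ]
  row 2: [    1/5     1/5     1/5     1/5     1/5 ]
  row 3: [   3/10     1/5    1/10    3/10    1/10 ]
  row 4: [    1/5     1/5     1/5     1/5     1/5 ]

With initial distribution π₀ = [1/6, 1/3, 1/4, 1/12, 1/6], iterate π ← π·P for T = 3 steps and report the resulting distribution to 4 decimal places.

π = [0.2193, 0.1830, 0.2193, 0.2193, 0.1593]

t=0: π = [0.1667, 0.3333, 0.2500, 0.0833, 0.1667]
t=1: π = [0.2250, 0.1500, 0.2417, 0.2250, 0.1583]
t=2: π = [0.2150, 0.1925, 0.2150, 0.2150, 0.1625]
t=3: π = [0.2193, 0.1830, 0.2193, 0.2193, 0.1593]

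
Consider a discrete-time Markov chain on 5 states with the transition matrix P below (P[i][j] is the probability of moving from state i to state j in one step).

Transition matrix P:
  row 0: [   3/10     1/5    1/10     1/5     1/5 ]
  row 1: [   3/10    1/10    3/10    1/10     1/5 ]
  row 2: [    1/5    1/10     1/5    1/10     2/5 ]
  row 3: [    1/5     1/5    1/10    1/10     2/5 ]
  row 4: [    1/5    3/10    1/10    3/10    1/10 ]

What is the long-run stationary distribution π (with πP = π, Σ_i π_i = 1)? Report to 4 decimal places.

Balance equations π_j = Σ_i π_i·P[i][j]:
  π_0 = 3/10·π_0 + 3/10·π_1 + 1/5·π_2 + 1/5·π_3 + 1/5·π_4
  π_1 = 1/5·π_0 + 1/10·π_1 + 1/10·π_2 + 1/5·π_3 + 3/10·π_4
  π_2 = 1/10·π_0 + 3/10·π_1 + 1/5·π_2 + 1/10·π_3 + 1/10·π_4
  π_3 = 1/5·π_0 + 1/10·π_1 + 1/10·π_2 + 1/10·π_3 + 3/10·π_4
  normalize: π_0 + π_1 + π_2 + π_3 + π_4 = 1
Solving the linear system gives exactly π = [973/3999, 253/1333, 613/3999, 230/1333, 964/3999].

π = [0.2433, 0.1898, 0.1533, 0.1725, 0.2411]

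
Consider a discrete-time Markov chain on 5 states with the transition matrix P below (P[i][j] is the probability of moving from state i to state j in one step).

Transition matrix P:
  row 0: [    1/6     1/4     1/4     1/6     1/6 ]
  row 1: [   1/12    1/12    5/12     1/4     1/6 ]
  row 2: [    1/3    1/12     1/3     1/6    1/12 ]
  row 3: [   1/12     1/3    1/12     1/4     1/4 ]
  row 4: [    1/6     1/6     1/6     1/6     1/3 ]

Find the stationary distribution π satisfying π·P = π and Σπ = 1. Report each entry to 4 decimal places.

Balance equations π_j = Σ_i π_i·P[i][j]:
  π_0 = 1/6·π_0 + 1/12·π_1 + 1/3·π_2 + 1/12·π_3 + 1/6·π_4
  π_1 = 1/4·π_0 + 1/12·π_1 + 1/12·π_2 + 1/3·π_3 + 1/6·π_4
  π_2 = 1/4·π_0 + 5/12·π_1 + 1/3·π_2 + 1/12·π_3 + 1/6·π_4
  π_3 = 1/6·π_0 + 1/4·π_1 + 1/6·π_2 + 1/4·π_3 + 1/6·π_4
  normalize: π_0 + π_1 + π_2 + π_3 + π_4 = 1
Solving the linear system gives exactly π = [216/1219, 1524/8533, 2146/8533, 1690/8533, 1661/8533].

π = [0.1772, 0.1786, 0.2515, 0.1981, 0.1947]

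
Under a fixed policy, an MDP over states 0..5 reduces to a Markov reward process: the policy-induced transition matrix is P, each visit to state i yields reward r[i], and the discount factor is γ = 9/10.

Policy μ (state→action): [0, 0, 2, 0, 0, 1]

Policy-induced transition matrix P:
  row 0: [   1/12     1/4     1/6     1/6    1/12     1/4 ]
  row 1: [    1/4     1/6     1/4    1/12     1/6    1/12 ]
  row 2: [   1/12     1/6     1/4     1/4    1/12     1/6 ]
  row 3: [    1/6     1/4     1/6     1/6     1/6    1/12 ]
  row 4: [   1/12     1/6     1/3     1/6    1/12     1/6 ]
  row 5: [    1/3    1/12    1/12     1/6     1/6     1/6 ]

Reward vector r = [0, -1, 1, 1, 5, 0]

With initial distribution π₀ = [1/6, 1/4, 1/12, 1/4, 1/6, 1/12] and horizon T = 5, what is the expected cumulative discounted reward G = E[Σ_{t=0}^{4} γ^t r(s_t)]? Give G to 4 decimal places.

t=0: π = [0.1667, 0.2500, 0.0833, 0.2500, 0.1667, 0.0833], E[r] = 0.9167, γ^t·E[r] = 0.916667, running G = 0.916667
t=1: π = [0.1667, 0.1944, 0.2153, 0.1528, 0.1319, 0.1389], E[r] = 0.8333, γ^t·E[r] = 0.750000, running G = 1.666667
t=2: π = [0.1632, 0.1817, 0.2112, 0.1684, 0.1238, 0.1516], E[r] = 0.8171, γ^t·E[r] = 0.661875, running G = 2.328542
t=3: π = [0.1656, 0.1817, 0.2074, 0.1691, 0.1251, 0.1511], E[r] = 0.8206, γ^t·E[r] = 0.598219, running G = 2.926760
t=4: π = [0.1655, 0.1820, 0.2074, 0.1688, 0.1252, 0.1512], E[r] = 0.8200, γ^t·E[r] = 0.537993, running G = 3.464754

G = 3.4648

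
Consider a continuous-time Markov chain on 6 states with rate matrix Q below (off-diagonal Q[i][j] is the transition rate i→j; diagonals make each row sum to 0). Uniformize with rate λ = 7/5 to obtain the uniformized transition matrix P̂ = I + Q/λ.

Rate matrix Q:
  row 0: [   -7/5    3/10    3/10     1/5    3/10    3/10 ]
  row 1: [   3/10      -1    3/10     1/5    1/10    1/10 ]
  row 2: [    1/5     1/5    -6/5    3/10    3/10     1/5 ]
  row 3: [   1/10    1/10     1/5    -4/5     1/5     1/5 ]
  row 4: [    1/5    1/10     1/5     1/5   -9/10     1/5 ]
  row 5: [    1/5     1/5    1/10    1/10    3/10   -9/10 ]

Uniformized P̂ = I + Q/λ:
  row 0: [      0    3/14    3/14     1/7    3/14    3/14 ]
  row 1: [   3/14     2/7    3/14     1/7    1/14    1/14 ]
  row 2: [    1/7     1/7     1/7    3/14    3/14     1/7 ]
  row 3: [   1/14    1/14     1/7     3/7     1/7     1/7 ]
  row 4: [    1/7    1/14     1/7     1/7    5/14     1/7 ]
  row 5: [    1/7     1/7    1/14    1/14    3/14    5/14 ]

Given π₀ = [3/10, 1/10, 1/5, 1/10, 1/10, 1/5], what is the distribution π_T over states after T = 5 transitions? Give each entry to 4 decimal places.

t=0: π = [0.3000, 0.1000, 0.2000, 0.1000, 0.1000, 0.2000]
t=1: π = [0.1000, 0.1643, 0.1571, 0.1714, 0.2071, 0.2000]
t=2: π = [0.1281, 0.1464, 0.1474, 0.1888, 0.2082, 0.1811]
t=3: π = [0.1215, 0.1446, 0.1495, 0.1944, 0.2096, 0.1804]
t=4: π = [0.1219, 0.1433, 0.1490, 0.1962, 0.2097, 0.1799]
t=5: π = [0.1217, 0.1431, 0.1490, 0.1967, 0.2098, 0.1799]

π = [0.1217, 0.1431, 0.1490, 0.1967, 0.2098, 0.1799]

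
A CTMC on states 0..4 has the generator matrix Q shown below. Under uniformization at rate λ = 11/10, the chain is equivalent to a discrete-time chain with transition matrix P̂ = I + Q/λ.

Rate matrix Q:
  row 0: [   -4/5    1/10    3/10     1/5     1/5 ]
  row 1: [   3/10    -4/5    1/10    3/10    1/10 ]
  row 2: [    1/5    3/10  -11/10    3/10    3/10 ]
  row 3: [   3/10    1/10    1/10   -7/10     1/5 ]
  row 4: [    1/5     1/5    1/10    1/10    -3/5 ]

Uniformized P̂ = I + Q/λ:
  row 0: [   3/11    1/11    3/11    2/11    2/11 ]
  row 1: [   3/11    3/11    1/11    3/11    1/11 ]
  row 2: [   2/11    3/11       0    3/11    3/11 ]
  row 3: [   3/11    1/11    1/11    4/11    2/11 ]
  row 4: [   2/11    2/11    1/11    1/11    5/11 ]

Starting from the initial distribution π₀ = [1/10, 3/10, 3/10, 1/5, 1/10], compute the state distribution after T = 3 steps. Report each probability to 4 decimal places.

π = [0.2406, 0.1642, 0.1242, 0.2306, 0.2405]

t=0: π = [0.1000, 0.3000, 0.3000, 0.2000, 0.1000]
t=1: π = [0.2364, 0.2091, 0.0818, 0.2636, 0.2091]
t=2: π = [0.2463, 0.1628, 0.1264, 0.2372, 0.2273]
t=3: π = [0.2406, 0.1642, 0.1242, 0.2306, 0.2405]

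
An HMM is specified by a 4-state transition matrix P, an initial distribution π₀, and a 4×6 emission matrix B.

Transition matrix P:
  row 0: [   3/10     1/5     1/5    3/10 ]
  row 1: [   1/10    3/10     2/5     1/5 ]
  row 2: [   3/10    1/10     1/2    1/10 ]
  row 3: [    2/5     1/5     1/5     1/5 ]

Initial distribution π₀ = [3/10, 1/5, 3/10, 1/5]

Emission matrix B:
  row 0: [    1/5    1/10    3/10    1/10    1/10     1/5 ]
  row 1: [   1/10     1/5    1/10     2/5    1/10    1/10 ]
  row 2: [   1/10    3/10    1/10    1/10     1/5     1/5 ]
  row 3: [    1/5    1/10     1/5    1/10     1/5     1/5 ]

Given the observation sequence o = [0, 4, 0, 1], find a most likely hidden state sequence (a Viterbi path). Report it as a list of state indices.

t=0: δ = [6.000e-02, 2.000e-02, 3.000e-02, 4.000e-02]  (obs o_0=0)
t=1: δ = [1.800e-03, 1.200e-03, 3.000e-03, 3.600e-03]  ψ = [0, 0, 2, 0]  (obs o_1=4)
t=2: δ = [2.880e-04, 7.200e-05, 1.500e-04, 1.440e-04]  ψ = [3, 3, 2, 3]  (obs o_2=0)
t=3: δ = [8.640e-06, 1.152e-05, 2.250e-05, 8.640e-06]  ψ = [0, 0, 2, 0]  (obs o_3=1)
backtrack: best end state = 2; path = [2, 2, 2, 2]

path = [2, 2, 2, 2]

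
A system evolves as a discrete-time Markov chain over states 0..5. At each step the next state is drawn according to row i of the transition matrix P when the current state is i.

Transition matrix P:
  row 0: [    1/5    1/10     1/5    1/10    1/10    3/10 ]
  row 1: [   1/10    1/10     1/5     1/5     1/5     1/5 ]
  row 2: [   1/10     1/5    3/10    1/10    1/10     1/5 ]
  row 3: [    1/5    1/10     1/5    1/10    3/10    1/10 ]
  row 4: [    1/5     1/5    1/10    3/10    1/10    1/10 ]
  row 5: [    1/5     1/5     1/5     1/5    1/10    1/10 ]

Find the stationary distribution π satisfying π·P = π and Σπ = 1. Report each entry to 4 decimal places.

Balance equations π_j = Σ_i π_i·P[i][j]:
  π_0 = 1/5·π_0 + 1/10·π_1 + 1/10·π_2 + 1/5·π_3 + 1/5·π_4 + 1/5·π_5
  π_1 = 1/10·π_0 + 1/10·π_1 + 1/5·π_2 + 1/10·π_3 + 1/5·π_4 + 1/5·π_5
  π_2 = 1/5·π_0 + 1/5·π_1 + 3/10·π_2 + 1/5·π_3 + 1/10·π_4 + 1/5·π_5
  π_3 = 1/10·π_0 + 1/5·π_1 + 1/10·π_2 + 1/10·π_3 + 3/10·π_4 + 1/5·π_5
  π_4 = 1/10·π_0 + 1/5·π_1 + 1/10·π_2 + 3/10·π_3 + 1/10·π_4 + 1/10·π_5
  normalize: π_0 + π_1 + π_2 + π_3 + π_4 + π_5 = 1
Solving the linear system gives exactly π = [17397/105952, 733/4816, 1363/6622, 17121/105952, 977/6622, 4467/26488].

π = [0.1642, 0.1522, 0.2058, 0.1616, 0.1475, 0.1686]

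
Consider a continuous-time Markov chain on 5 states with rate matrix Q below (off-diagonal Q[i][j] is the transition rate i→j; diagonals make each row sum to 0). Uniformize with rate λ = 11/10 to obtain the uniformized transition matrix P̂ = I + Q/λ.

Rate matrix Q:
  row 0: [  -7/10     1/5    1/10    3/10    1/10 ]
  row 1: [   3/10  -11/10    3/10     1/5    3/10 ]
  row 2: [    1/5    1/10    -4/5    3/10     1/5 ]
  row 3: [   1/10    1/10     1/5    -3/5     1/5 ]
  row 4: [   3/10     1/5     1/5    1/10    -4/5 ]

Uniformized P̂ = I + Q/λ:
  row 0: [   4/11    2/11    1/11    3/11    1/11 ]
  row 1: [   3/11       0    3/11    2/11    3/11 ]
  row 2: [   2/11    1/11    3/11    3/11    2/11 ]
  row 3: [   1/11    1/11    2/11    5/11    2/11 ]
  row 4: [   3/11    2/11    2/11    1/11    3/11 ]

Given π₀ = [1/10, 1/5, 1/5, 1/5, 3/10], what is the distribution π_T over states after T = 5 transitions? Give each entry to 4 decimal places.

π = [0.2256, 0.1179, 0.1892, 0.2781, 0.1892]

t=0: π = [0.1000, 0.2000, 0.2000, 0.2000, 0.3000]
t=1: π = [0.2273, 0.1091, 0.2091, 0.2364, 0.2182]
t=2: π = [0.2314, 0.1215, 0.1901, 0.2661, 0.1909]
t=3: π = [0.2281, 0.1183, 0.1891, 0.2754, 0.1892]
t=4: π = [0.2262, 0.1181, 0.1890, 0.2776, 0.1890]
t=5: π = [0.2256, 0.1179, 0.1892, 0.2781, 0.1892]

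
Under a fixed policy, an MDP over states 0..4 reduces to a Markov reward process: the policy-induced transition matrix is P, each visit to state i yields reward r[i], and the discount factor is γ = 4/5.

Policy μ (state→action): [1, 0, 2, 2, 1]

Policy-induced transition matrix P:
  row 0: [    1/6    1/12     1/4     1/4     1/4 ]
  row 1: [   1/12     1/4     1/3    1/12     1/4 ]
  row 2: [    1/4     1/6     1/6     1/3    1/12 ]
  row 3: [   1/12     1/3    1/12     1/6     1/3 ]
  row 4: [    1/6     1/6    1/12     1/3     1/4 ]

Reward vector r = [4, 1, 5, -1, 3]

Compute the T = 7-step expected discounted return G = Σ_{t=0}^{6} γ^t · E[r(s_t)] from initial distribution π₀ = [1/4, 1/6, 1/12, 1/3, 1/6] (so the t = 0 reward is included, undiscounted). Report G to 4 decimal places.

t=0: π = [0.2500, 0.1667, 0.0833, 0.3333, 0.1667], E[r] = 1.7500, γ^t·E[r] = 1.750000, running G = 1.750000
t=1: π = [0.1319, 0.2153, 0.1736, 0.2153, 0.2639], E[r] = 2.1875, γ^t·E[r] = 1.750000, running G = 3.500000
t=2: π = [0.1453, 0.2095, 0.1736, 0.2326, 0.2390], E[r] = 2.1429, γ^t·E[r] = 1.371481, running G = 4.871481
t=3: π = [0.1443, 0.2108, 0.1744, 0.2301, 0.2405], E[r] = 2.1511, γ^t·E[r] = 1.101383, running G = 5.972864
t=4: π = [0.1445, 0.2106, 0.1746, 0.2303, 0.2401], E[r] = 2.1515, γ^t·E[r] = 0.881261, running G = 6.854125
t=5: π = [0.1445, 0.2106, 0.1746, 0.2303, 0.2401], E[r] = 2.1515, γ^t·E[r] = 0.704991, running G = 7.559116
t=6: π = [0.1445, 0.2106, 0.1746, 0.2303, 0.2401], E[r] = 2.1515, γ^t·E[r] = 0.563997, running G = 8.123114

G = 8.1231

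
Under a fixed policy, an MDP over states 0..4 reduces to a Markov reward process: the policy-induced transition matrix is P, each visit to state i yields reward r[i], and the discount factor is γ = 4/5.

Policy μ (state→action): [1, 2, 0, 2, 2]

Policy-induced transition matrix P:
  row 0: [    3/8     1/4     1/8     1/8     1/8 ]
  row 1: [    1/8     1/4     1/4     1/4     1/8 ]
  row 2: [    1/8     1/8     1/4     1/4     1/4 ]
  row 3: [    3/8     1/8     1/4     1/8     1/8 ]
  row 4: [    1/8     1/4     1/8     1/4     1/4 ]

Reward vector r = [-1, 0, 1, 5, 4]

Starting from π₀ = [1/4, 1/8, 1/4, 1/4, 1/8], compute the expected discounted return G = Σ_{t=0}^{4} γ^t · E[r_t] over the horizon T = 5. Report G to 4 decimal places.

G = 5.5593

t=0: π = [0.2500, 0.1250, 0.2500, 0.2500, 0.1250], E[r] = 1.7500, γ^t·E[r] = 1.750000, running G = 1.750000
t=1: π = [0.2500, 0.1875, 0.2031, 0.1875, 0.1719], E[r] = 1.5781, γ^t·E[r] = 1.262500, running G = 3.012500
t=2: π = [0.2344, 0.2012, 0.1973, 0.1953, 0.1719], E[r] = 1.6270, γ^t·E[r] = 1.041250, running G = 4.053750
t=3: π = [0.2324, 0.2009, 0.1992, 0.1963, 0.1711], E[r] = 1.6328, γ^t·E[r] = 0.836000, running G = 4.889750
t=4: π = [0.2322, 0.2006, 0.1996, 0.1964, 0.1713], E[r] = 1.6346, γ^t·E[r] = 0.669538, running G = 5.559288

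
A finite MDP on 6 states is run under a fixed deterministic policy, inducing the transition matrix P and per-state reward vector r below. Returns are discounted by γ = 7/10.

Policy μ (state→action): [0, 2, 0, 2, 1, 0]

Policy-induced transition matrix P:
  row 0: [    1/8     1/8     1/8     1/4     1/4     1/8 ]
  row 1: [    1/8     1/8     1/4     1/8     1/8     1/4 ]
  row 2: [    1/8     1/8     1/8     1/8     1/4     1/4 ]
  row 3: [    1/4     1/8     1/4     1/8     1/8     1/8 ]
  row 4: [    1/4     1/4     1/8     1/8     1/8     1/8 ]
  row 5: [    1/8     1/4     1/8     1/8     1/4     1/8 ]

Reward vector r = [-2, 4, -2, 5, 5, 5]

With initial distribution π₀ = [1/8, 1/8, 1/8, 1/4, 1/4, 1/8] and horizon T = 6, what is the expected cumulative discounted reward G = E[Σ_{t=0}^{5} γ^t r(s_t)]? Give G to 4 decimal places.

t=0: π = [0.1250, 0.1250, 0.1250, 0.2500, 0.2500, 0.1250], E[r] = 3.1250, γ^t·E[r] = 3.125000, running G = 3.125000
t=1: π = [0.1875, 0.1719, 0.1719, 0.1406, 0.1719, 0.1563], E[r] = 2.3125, γ^t·E[r] = 1.618750, running G = 4.743750
t=2: π = [0.1641, 0.1660, 0.1641, 0.1484, 0.1895, 0.1680], E[r] = 2.5371, γ^t·E[r] = 1.243184, running G = 5.986934
t=3: π = [0.1672, 0.1697, 0.1643, 0.1455, 0.1870, 0.1663], E[r] = 2.5095, γ^t·E[r] = 0.860766, running G = 6.847699
t=4: π = [0.1666, 0.1692, 0.1644, 0.1459, 0.1872, 0.1667], E[r] = 2.5141, γ^t·E[r] = 0.603635, running G = 7.451335
t=5: π = [0.1666, 0.1692, 0.1644, 0.1458, 0.1872, 0.1667], E[r] = 2.5136, γ^t·E[r] = 0.422458, running G = 7.873793

G = 7.8738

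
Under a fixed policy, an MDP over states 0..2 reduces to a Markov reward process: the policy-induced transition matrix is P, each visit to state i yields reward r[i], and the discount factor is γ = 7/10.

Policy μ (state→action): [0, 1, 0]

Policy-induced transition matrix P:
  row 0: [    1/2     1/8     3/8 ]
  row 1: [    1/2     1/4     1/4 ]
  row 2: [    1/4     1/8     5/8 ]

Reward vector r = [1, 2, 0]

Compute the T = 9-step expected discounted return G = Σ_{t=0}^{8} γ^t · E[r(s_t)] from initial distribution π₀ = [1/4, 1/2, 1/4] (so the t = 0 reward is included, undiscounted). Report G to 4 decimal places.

t=0: π = [0.2500, 0.5000, 0.2500], E[r] = 1.2500, γ^t·E[r] = 1.250000, running G = 1.250000
t=1: π = [0.4375, 0.1875, 0.3750], E[r] = 0.8125, γ^t·E[r] = 0.568750, running G = 1.818750
t=2: π = [0.4063, 0.1484, 0.4453], E[r] = 0.7031, γ^t·E[r] = 0.344531, running G = 2.163281
t=3: π = [0.3887, 0.1436, 0.4678], E[r] = 0.6758, γ^t·E[r] = 0.231793, running G = 2.395074
t=4: π = [0.3831, 0.1429, 0.4740], E[r] = 0.6689, γ^t·E[r] = 0.160614, running G = 2.555688
t=5: π = [0.3815, 0.1429, 0.4756], E[r] = 0.6672, γ^t·E[r] = 0.112142, running G = 2.667830
t=6: π = [0.3811, 0.1429, 0.4760], E[r] = 0.6668, γ^t·E[r] = 0.078449, running G = 2.746280
t=7: π = [0.3810, 0.1429, 0.4762], E[r] = 0.6667, γ^t·E[r] = 0.054906, running G = 2.801186
t=8: π = [0.3810, 0.1429, 0.4762], E[r] = 0.6667, γ^t·E[r] = 0.038433, running G = 2.839618

G = 2.8396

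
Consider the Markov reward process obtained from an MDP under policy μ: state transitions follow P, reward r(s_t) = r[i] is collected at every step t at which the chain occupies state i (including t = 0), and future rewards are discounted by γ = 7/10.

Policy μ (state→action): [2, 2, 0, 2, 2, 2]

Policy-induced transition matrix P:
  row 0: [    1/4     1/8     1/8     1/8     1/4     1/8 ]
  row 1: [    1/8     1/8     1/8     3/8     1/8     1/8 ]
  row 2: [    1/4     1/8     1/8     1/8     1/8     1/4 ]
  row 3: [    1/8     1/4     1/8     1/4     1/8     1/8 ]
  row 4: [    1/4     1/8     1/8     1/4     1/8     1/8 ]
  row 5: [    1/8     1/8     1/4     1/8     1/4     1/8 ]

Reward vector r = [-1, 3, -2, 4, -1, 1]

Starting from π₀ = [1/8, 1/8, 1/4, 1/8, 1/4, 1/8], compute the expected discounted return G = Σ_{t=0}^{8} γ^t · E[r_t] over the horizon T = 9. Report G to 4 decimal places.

t=0: π = [0.1250, 0.1250, 0.2500, 0.1250, 0.2500, 0.1250], E[r] = 0.1250, γ^t·E[r] = 0.125000, running G = 0.125000
t=1: π = [0.2031, 0.1406, 0.1406, 0.2031, 0.1563, 0.1563], E[r] = 0.7500, γ^t·E[r] = 0.525000, running G = 0.650000
t=2: π = [0.1875, 0.1504, 0.1445, 0.2051, 0.1699, 0.1426], E[r] = 0.7676, γ^t·E[r] = 0.376113, running G = 1.026113
t=3: π = [0.1877, 0.1506, 0.1428, 0.2095, 0.1663, 0.1431], E[r] = 0.7932, γ^t·E[r] = 0.272072, running G = 1.298185
t=4: π = [0.1871, 0.1512, 0.1429, 0.2096, 0.1664, 0.1429], E[r] = 0.7957, γ^t·E[r] = 0.191044, running G = 1.489229
t=5: π = [0.1870, 0.1512, 0.1429, 0.2098, 0.1662, 0.1429], E[r] = 0.7966, γ^t·E[r] = 0.133892, running G = 1.623121
t=6: π = [0.1870, 0.1512, 0.1429, 0.2098, 0.1662, 0.1429], E[r] = 0.7968, γ^t·E[r] = 0.093740, running G = 1.716861
t=7: π = [0.1870, 0.1512, 0.1429, 0.2098, 0.1662, 0.1429], E[r] = 0.7968, γ^t·E[r] = 0.065621, running G = 1.782483
t=8: π = [0.1870, 0.1512, 0.1429, 0.2098, 0.1662, 0.1429], E[r] = 0.7968, γ^t·E[r] = 0.045935, running G = 1.828418

G = 1.8284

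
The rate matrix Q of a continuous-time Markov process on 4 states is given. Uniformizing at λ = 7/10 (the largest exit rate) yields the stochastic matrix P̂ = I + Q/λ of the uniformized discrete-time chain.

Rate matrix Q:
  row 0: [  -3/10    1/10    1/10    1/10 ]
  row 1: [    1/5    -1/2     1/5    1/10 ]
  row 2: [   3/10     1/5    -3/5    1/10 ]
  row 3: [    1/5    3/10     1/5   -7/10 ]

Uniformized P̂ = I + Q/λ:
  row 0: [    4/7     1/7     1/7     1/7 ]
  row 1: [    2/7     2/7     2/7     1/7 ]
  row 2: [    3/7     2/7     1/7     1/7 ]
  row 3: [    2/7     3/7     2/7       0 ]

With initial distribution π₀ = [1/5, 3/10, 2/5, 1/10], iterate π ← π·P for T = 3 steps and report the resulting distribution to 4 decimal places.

t=0: π = [0.2000, 0.3000, 0.4000, 0.1000]
t=1: π = [0.4000, 0.2714, 0.2000, 0.1286]
t=2: π = [0.4286, 0.2469, 0.2000, 0.1245]
t=3: π = [0.4367, 0.2423, 0.1959, 0.1251]

π = [0.4367, 0.2423, 0.1959, 0.1251]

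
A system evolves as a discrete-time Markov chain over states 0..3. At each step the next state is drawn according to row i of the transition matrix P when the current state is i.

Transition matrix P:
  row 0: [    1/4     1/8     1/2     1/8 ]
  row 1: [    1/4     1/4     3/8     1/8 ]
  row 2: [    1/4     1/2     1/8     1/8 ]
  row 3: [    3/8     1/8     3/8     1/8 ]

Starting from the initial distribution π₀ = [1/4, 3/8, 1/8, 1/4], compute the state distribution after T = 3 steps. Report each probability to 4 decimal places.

π = [0.2656, 0.2803, 0.3291, 0.1250]

t=0: π = [0.2500, 0.3750, 0.1250, 0.2500]
t=1: π = [0.2813, 0.2188, 0.3750, 0.1250]
t=2: π = [0.2656, 0.2930, 0.3164, 0.1250]
t=3: π = [0.2656, 0.2803, 0.3291, 0.1250]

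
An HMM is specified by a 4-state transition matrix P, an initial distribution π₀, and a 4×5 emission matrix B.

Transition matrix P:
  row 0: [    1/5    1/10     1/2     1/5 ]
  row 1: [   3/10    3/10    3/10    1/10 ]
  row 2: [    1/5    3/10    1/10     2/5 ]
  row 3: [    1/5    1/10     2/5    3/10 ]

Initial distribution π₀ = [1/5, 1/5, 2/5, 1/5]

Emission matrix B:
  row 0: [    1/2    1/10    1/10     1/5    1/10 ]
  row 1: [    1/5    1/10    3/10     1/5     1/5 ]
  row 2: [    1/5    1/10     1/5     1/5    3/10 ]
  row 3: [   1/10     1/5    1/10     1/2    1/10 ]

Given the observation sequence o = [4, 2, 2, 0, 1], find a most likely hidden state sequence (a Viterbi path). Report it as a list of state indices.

t=0: δ = [2.000e-02, 4.000e-02, 1.200e-01, 2.000e-02]  (obs o_0=4)
t=1: δ = [2.400e-03, 1.080e-02, 2.400e-03, 4.800e-03]  ψ = [2, 2, 1, 2]  (obs o_1=2)
t=2: δ = [3.240e-04, 9.720e-04, 6.480e-04, 1.440e-04]  ψ = [1, 1, 1, 3]  (obs o_2=2)
t=3: δ = [1.458e-04, 5.832e-05, 5.832e-05, 2.592e-05]  ψ = [1, 1, 1, 2]  (obs o_3=0)
t=4: δ = [2.916e-06, 1.750e-06, 7.290e-06, 5.832e-06]  ψ = [0, 1, 0, 0]  (obs o_4=1)
backtrack: best end state = 2; path = [2, 1, 1, 0, 2]

path = [2, 1, 1, 0, 2]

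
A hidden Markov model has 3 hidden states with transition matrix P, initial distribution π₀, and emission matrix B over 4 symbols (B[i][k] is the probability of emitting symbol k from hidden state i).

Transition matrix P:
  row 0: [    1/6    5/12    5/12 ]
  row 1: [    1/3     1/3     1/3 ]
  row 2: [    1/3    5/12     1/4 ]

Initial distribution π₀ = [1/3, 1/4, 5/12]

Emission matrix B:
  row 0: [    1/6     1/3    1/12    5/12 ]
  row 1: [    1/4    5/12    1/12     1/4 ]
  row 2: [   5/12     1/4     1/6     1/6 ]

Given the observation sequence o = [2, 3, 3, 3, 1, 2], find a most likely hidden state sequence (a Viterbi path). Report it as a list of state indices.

path = [2, 0, 1, 0, 1, 2]

t=0: δ = [2.778e-02, 2.083e-02, 6.944e-02]  (obs o_0=2)
t=1: δ = [9.645e-03, 7.234e-03, 2.894e-03]  ψ = [2, 2, 2]  (obs o_1=3)
t=2: δ = [1.005e-03, 1.005e-03, 6.698e-04]  ψ = [1, 0, 0]  (obs o_2=3)
t=3: δ = [1.395e-04, 1.047e-04, 6.977e-05]  ψ = [1, 0, 0]  (obs o_3=3)
t=4: δ = [1.163e-05, 2.423e-05, 1.454e-05]  ψ = [1, 0, 0]  (obs o_4=1)
t=5: δ = [6.729e-07, 6.729e-07, 1.346e-06]  ψ = [1, 1, 1]  (obs o_5=2)
backtrack: best end state = 2; path = [2, 0, 1, 0, 1, 2]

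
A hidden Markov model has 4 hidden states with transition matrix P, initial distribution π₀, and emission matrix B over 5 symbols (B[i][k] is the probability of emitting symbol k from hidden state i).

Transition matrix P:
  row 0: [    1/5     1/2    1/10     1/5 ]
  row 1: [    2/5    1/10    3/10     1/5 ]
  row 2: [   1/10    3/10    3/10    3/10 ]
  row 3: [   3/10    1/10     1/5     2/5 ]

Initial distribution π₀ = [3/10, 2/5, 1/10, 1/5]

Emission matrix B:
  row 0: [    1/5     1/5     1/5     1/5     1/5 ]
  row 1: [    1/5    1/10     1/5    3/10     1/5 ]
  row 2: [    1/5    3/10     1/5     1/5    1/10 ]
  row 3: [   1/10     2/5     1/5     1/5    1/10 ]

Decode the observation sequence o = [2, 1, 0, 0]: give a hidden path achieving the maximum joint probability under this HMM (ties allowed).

path = [1, 0, 1, 0]

t=0: δ = [6.000e-02, 8.000e-02, 2.000e-02, 4.000e-02]  (obs o_0=2)
t=1: δ = [6.400e-03, 3.000e-03, 7.200e-03, 6.400e-03]  ψ = [1, 0, 1, 1]  (obs o_1=1)
t=2: δ = [3.840e-04, 6.400e-04, 4.320e-04, 2.560e-04]  ψ = [3, 0, 2, 3]  (obs o_2=0)
t=3: δ = [5.120e-05, 3.840e-05, 3.840e-05, 1.296e-05]  ψ = [1, 0, 1, 2]  (obs o_3=0)
backtrack: best end state = 0; path = [1, 0, 1, 0]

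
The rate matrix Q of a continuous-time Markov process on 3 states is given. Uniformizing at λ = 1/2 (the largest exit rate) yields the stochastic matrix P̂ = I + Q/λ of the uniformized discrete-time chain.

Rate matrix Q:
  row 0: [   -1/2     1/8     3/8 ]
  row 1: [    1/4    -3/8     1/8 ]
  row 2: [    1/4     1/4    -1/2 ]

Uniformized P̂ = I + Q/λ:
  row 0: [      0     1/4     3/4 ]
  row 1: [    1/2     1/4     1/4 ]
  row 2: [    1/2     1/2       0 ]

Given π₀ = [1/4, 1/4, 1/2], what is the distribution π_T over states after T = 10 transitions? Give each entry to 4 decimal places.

t=0: π = [0.2500, 0.2500, 0.5000]
t=1: π = [0.3750, 0.3750, 0.2500]
t=2: π = [0.3125, 0.3125, 0.3750]
t=3: π = [0.3438, 0.3438, 0.3125]
t=4: π = [0.3281, 0.3281, 0.3438]
t=5: π = [0.3359, 0.3359, 0.3281]
t=6: π = [0.3320, 0.3320, 0.3359]
t=7: π = [0.3340, 0.3340, 0.3320]
t=8: π = [0.3330, 0.3330, 0.3340]
t=9: π = [0.3335, 0.3335, 0.3330]
t=10: π = [0.3333, 0.3333, 0.3335]

π = [0.3333, 0.3333, 0.3335]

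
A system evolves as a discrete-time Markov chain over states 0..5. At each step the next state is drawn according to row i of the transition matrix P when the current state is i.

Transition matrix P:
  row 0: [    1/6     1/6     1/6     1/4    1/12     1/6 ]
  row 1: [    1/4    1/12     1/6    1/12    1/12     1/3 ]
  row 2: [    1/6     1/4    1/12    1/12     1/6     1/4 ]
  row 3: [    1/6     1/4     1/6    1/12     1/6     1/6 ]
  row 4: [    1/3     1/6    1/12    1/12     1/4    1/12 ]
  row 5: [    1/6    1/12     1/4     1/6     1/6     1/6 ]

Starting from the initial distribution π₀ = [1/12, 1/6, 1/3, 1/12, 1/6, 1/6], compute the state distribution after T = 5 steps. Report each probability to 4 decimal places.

t=0: π = [0.0833, 0.1667, 0.3333, 0.0833, 0.1667, 0.1667]
t=1: π = [0.2083, 0.1736, 0.1389, 0.1111, 0.1597, 0.2083]
t=2: π = [0.2078, 0.1557, 0.1591, 0.1354, 0.1481, 0.1939]
t=3: π = [0.2043, 0.1621, 0.1572, 0.1341, 0.1487, 0.1935]
t=4: π = [0.2050, 0.1613, 0.1573, 0.1335, 0.1485, 0.1944]
t=5: π = [0.2049, 0.1613, 0.1574, 0.1337, 0.1485, 0.1943]

π = [0.2049, 0.1613, 0.1574, 0.1337, 0.1485, 0.1943]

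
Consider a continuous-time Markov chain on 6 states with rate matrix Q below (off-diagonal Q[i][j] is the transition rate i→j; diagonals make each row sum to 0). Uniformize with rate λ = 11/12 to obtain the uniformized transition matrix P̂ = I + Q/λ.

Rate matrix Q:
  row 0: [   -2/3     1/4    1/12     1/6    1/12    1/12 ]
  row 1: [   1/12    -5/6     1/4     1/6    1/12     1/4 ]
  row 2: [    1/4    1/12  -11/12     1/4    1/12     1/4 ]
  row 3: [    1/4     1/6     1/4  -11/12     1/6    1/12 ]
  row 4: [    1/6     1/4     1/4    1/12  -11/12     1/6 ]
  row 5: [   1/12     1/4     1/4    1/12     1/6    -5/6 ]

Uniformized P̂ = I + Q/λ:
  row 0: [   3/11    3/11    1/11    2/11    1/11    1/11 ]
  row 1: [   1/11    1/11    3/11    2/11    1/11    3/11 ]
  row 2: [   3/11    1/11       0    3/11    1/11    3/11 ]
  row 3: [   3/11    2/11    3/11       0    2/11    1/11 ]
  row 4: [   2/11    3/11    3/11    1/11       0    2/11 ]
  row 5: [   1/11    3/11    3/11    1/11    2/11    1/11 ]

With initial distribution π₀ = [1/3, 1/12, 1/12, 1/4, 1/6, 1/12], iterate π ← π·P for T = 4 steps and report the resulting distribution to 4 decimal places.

π = [0.1973, 0.1906, 0.1857, 0.1473, 0.1091, 0.1700]

t=0: π = [0.3333, 0.0833, 0.0833, 0.2500, 0.1667, 0.0833]
t=1: π = [0.2273, 0.2197, 0.1894, 0.1212, 0.1061, 0.1364]
t=2: π = [0.1983, 0.1873, 0.1798, 0.1550, 0.1047, 0.1749]
t=3: π = [0.1973, 0.1919, 0.1876, 0.1446, 0.1114, 0.1672]
t=4: π = [0.1973, 0.1906, 0.1857, 0.1473, 0.1091, 0.1700]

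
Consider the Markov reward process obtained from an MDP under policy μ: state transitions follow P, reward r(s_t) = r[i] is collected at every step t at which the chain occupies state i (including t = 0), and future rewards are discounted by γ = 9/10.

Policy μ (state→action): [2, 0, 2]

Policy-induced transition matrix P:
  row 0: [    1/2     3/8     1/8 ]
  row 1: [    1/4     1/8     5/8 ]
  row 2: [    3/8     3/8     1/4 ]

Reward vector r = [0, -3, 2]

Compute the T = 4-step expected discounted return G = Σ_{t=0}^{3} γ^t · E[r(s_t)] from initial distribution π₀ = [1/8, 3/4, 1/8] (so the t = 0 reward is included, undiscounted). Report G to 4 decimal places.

G = -2.0843

t=0: π = [0.1250, 0.7500, 0.1250], E[r] = -2.0000, γ^t·E[r] = -2.000000, running G = -2.000000
t=1: π = [0.2969, 0.1875, 0.5156], E[r] = 0.4688, γ^t·E[r] = 0.421875, running G = -1.578125
t=2: π = [0.3887, 0.3281, 0.2832], E[r] = -0.4180, γ^t·E[r] = -0.338555, running G = -1.916680
t=3: π = [0.3826, 0.2930, 0.3245], E[r] = -0.2300, γ^t·E[r] = -0.167656, running G = -2.084335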